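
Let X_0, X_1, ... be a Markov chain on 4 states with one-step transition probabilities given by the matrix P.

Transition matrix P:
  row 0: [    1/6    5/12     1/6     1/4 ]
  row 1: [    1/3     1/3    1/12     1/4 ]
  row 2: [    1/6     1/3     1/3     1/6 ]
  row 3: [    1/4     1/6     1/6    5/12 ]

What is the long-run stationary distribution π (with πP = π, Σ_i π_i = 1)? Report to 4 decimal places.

π = [0.2413, 0.3063, 0.1694, 0.2831]

Balance equations π_j = Σ_i π_i·P[i][j]:
  π_0 = 1/6·π_0 + 1/3·π_1 + 1/6·π_2 + 1/4·π_3
  π_1 = 5/12·π_0 + 1/3·π_1 + 1/3·π_2 + 1/6·π_3
  π_2 = 1/6·π_0 + 1/12·π_1 + 1/3·π_2 + 1/6·π_3
  normalize: π_0 + π_1 + π_2 + π_3 = 1
Solving the linear system gives exactly π = [104/431, 132/431, 73/431, 122/431].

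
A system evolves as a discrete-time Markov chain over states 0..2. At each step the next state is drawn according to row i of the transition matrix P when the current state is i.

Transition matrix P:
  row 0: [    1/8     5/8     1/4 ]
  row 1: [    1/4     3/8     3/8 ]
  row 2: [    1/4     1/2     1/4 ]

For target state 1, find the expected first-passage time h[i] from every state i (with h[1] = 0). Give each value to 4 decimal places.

First-step conditioning: h[1] = 0; for i ≠ 1, h[i] = 1 + Σ_k P[i][k]·h[k].
  h[0] = 1 + 1/8·h[0] + 1/4·h[2]
  h[2] = 1 + 1/4·h[0] + 1/4·h[2]
Solving the 2×2 linear system over states ≠ 1 gives exactly h = [32/19, 0, 36/19] (h[1] = 0 is the target).

h = [1.6842, 0.0000, 1.8947]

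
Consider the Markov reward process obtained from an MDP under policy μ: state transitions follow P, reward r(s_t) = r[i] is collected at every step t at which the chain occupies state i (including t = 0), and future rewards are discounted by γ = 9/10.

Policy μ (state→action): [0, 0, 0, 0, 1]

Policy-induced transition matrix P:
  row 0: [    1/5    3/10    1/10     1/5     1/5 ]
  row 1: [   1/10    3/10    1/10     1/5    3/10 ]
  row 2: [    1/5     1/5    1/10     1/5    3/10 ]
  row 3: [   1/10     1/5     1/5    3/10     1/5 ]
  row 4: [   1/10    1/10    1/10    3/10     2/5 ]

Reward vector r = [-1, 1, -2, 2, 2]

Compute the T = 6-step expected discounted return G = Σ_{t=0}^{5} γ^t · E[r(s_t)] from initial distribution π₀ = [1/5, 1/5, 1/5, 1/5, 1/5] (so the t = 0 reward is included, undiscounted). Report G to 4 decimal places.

G = 3.7522

t=0: π = [0.2000, 0.2000, 0.2000, 0.2000, 0.2000], E[r] = 0.4000, γ^t·E[r] = 0.400000, running G = 0.400000
t=1: π = [0.1400, 0.2200, 0.1200, 0.2400, 0.2800], E[r] = 0.8800, γ^t·E[r] = 0.792000, running G = 1.192000
t=2: π = [0.1260, 0.2080, 0.1240, 0.2520, 0.2900], E[r] = 0.9180, γ^t·E[r] = 0.743580, running G = 1.935580
t=3: π = [0.1250, 0.2044, 0.1252, 0.2542, 0.2912], E[r] = 0.9198, γ^t·E[r] = 0.670534, running G = 2.606114
t=4: π = [0.1250, 0.2038, 0.1254, 0.2545, 0.2912], E[r] = 0.9194, γ^t·E[r] = 0.603245, running G = 3.209359
t=5: π = [0.1250, 0.2038, 0.1255, 0.2546, 0.2912], E[r] = 0.9193, γ^t·E[r] = 0.542830, running G = 3.752189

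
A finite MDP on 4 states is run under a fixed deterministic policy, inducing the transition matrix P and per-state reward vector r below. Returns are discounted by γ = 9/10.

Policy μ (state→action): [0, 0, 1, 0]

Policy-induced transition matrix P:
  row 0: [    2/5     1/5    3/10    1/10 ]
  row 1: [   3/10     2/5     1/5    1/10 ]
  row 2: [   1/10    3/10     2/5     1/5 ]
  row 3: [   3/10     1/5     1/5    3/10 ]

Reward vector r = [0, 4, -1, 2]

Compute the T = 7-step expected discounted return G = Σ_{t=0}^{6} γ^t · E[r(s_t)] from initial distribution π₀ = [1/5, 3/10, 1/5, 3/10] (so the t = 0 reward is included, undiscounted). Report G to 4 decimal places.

G = 6.5993

t=0: π = [0.2000, 0.3000, 0.2000, 0.3000], E[r] = 1.6000, γ^t·E[r] = 1.600000, running G = 1.600000
t=1: π = [0.2800, 0.2800, 0.2600, 0.1800], E[r] = 1.2200, γ^t·E[r] = 1.098000, running G = 2.698000
t=2: π = [0.2760, 0.2820, 0.2800, 0.1620], E[r] = 1.1720, γ^t·E[r] = 0.949320, running G = 3.647320
t=3: π = [0.2716, 0.2844, 0.2836, 0.1604], E[r] = 1.1748, γ^t·E[r] = 0.856429, running G = 4.503749
t=4: π = [0.2704, 0.2852, 0.2839, 0.1604], E[r] = 1.1780, γ^t·E[r] = 0.772860, running G = 5.276609
t=5: π = [0.2703, 0.2854, 0.2838, 0.1605], E[r] = 1.1789, γ^t·E[r] = 0.696114, running G = 5.972723
t=6: π = [0.2703, 0.2855, 0.2838, 0.1605], E[r] = 1.1790, γ^t·E[r] = 0.626590, running G = 6.599314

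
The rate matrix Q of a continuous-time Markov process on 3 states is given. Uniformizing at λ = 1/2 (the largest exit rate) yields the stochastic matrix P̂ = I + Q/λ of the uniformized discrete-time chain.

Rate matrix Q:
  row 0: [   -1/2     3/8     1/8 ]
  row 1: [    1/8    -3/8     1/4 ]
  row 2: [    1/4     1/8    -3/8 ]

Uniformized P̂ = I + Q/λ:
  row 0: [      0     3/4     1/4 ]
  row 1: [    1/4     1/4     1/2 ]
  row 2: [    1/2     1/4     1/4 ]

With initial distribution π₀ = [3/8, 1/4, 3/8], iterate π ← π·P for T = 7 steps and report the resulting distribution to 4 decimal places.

t=0: π = [0.3750, 0.2500, 0.3750]
t=1: π = [0.2500, 0.4375, 0.3125]
t=2: π = [0.2656, 0.3750, 0.3594]
t=3: π = [0.2734, 0.3828, 0.3438]
t=4: π = [0.2676, 0.3867, 0.3457]
t=5: π = [0.2695, 0.3838, 0.3467]
t=6: π = [0.2693, 0.3848, 0.3459]
t=7: π = [0.2692, 0.3846, 0.3462]

π = [0.2692, 0.3846, 0.3462]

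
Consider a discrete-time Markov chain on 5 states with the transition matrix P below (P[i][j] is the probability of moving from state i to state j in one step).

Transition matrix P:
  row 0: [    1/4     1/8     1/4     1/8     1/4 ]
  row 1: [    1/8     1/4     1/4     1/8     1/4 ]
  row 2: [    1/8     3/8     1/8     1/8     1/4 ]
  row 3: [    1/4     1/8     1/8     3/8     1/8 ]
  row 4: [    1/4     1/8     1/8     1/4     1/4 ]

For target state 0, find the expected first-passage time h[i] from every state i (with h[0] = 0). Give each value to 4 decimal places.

First-step conditioning: h[0] = 0; for i ≠ 0, h[i] = 1 + Σ_k P[i][k]·h[k].
  h[1] = 1 + 1/4·h[1] + 1/4·h[2] + 1/8·h[3] + 1/4·h[4]
  h[2] = 1 + 3/8·h[1] + 1/8·h[2] + 1/8·h[3] + 1/4·h[4]
  h[3] = 1 + 1/8·h[1] + 1/8·h[2] + 3/8·h[3] + 1/8·h[4]
  h[4] = 1 + 1/8·h[1] + 1/8·h[2] + 1/4·h[3] + 1/4·h[4]
Solving the 4×4 linear system over states ≠ 0 gives exactly h = [0, 28/5, 28/5, 24/5, 24/5] (h[0] = 0 is the target).

h = [0.0000, 5.6000, 5.6000, 4.8000, 4.8000]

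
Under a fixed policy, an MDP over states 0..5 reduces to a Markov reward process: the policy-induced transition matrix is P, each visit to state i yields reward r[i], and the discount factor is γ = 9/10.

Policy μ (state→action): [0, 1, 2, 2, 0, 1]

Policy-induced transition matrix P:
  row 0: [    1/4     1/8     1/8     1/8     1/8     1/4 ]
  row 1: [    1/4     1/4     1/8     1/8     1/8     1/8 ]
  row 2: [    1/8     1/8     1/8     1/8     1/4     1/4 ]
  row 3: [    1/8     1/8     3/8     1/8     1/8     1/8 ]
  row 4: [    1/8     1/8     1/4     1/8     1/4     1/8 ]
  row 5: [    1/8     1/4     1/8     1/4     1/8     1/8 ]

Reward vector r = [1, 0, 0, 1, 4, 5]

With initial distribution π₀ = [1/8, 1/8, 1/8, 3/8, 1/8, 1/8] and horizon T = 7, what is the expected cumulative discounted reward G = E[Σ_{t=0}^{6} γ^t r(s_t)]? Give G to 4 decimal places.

t=0: π = [0.1250, 0.1250, 0.1250, 0.3750, 0.1250, 0.1250], E[r] = 1.6250, γ^t·E[r] = 1.625000, running G = 1.625000
t=1: π = [0.1563, 0.1563, 0.2344, 0.1406, 0.1563, 0.1563], E[r] = 1.7031, γ^t·E[r] = 1.532813, running G = 3.157813
t=2: π = [0.1641, 0.1641, 0.1797, 0.1445, 0.1738, 0.1738], E[r] = 1.8730, γ^t·E[r] = 1.517168, running G = 4.674980
t=3: π = [0.1660, 0.1672, 0.1829, 0.1467, 0.1692, 0.1680], E[r] = 1.8293, γ^t·E[r] = 1.333593, running G = 6.008573
t=4: π = [0.1667, 0.1669, 0.1828, 0.1460, 0.1690, 0.1686], E[r] = 1.8317, γ^t·E[r] = 1.201795, running G = 7.210369
t=5: π = [0.1667, 0.1669, 0.1826, 0.1461, 0.1690, 0.1687], E[r] = 1.8321, γ^t·E[r] = 1.081848, running G = 8.292217
t=6: π = [0.1667, 0.1670, 0.1826, 0.1461, 0.1690, 0.1687], E[r] = 1.8319, γ^t·E[r] = 0.973556, running G = 9.265773

G = 9.2658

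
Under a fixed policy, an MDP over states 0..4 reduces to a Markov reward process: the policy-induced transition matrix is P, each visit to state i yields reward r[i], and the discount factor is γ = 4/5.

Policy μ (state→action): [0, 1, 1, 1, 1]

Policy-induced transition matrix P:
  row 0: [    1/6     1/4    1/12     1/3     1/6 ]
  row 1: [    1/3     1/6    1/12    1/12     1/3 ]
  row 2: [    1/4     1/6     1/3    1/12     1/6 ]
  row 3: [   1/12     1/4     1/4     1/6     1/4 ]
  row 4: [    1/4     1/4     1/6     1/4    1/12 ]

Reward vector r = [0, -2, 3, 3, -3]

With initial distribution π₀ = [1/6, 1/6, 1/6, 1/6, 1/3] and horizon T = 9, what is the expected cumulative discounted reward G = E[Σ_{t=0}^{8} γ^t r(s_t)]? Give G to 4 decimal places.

t=0: π = [0.1667, 0.1667, 0.1667, 0.1667, 0.3333], E[r] = -0.3333, γ^t·E[r] = -0.333333, running G = -0.333333
t=1: π = [0.2222, 0.2222, 0.1806, 0.1944, 0.1806], E[r] = 0.1389, γ^t·E[r] = 0.111111, running G = -0.222222
t=2: π = [0.2176, 0.2164, 0.1759, 0.1852, 0.2049], E[r] = 0.0359, γ^t·E[r] = 0.022963, running G = -0.199259
t=3: π = [0.2190, 0.2173, 0.1753, 0.1873, 0.2011], E[r] = 0.0498, γ^t·E[r] = 0.025481, running G = -0.173778
t=4: π = [0.2186, 0.2173, 0.1751, 0.1872, 0.2017], E[r] = 0.0472, γ^t·E[r] = 0.019351, running G = -0.154426
t=5: π = [0.2187, 0.2173, 0.1751, 0.1872, 0.2017], E[r] = 0.0474, γ^t·E[r] = 0.015539, running G = -0.138887
t=6: π = [0.2187, 0.2173, 0.1751, 0.1872, 0.2017], E[r] = 0.0474, γ^t·E[r] = 0.012424, running G = -0.126463
t=7: π = [0.2187, 0.2173, 0.1751, 0.1872, 0.2017], E[r] = 0.0474, γ^t·E[r] = 0.009940, running G = -0.116523
t=8: π = [0.2187, 0.2173, 0.1751, 0.1872, 0.2017], E[r] = 0.0474, γ^t·E[r] = 0.007952, running G = -0.108572

G = -0.1086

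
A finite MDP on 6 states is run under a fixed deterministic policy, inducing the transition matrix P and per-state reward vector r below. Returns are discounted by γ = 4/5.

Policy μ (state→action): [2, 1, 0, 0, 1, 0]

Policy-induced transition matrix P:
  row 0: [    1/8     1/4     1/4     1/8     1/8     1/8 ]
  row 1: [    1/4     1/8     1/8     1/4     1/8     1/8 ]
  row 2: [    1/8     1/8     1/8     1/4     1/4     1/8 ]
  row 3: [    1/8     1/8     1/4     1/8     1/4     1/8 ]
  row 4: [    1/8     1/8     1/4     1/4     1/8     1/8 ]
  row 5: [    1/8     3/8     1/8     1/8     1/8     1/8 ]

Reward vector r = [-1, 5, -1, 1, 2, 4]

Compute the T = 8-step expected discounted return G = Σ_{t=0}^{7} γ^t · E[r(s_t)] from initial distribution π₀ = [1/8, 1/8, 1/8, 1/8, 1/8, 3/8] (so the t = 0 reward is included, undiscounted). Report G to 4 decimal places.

G = 7.4361

t=0: π = [0.1250, 0.1250, 0.1250, 0.1250, 0.1250, 0.3750], E[r] = 2.2500, γ^t·E[r] = 2.250000, running G = 2.250000
t=1: π = [0.1406, 0.2344, 0.1719, 0.1719, 0.1563, 0.1250], E[r] = 1.8438, γ^t·E[r] = 1.475000, running G = 3.725000
t=2: π = [0.1543, 0.1738, 0.1836, 0.1953, 0.1680, 0.1250], E[r] = 1.5625, γ^t·E[r] = 1.000000, running G = 4.725000
t=3: π = [0.1467, 0.1755, 0.1897, 0.1907, 0.1724, 0.1250], E[r] = 1.5767, γ^t·E[r] = 0.807250, running G = 5.532250
t=4: π = [0.1469, 0.1746, 0.1887, 0.1922, 0.1725, 0.1250], E[r] = 1.5746, γ^t·E[r] = 0.644950, running G = 6.177200
t=5: π = [0.1468, 0.1746, 0.1890, 0.1920, 0.1726, 0.1250], E[r] = 1.5745, γ^t·E[r] = 0.515938, running G = 6.693138
t=6: π = [0.1468, 0.1746, 0.1889, 0.1920, 0.1726, 0.1250], E[r] = 1.5745, γ^t·E[r] = 0.412751, running G = 7.105889
t=7: π = [0.1468, 0.1746, 0.1889, 0.1920, 0.1726, 0.1250], E[r] = 1.5745, γ^t·E[r] = 0.330200, running G = 7.436088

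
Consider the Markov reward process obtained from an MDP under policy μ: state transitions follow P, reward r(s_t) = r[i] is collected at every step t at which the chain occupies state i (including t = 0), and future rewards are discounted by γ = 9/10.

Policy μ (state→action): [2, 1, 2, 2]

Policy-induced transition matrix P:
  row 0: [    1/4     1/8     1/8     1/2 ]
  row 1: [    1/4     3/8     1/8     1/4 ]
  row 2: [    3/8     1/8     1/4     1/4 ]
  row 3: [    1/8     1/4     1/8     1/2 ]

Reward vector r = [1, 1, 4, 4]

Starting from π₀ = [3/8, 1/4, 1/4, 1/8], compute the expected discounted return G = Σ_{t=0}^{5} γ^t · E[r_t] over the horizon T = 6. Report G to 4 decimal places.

t=0: π = [0.3750, 0.2500, 0.2500, 0.1250], E[r] = 2.1250, γ^t·E[r] = 2.125000, running G = 2.125000
t=1: π = [0.2656, 0.2031, 0.1563, 0.3750], E[r] = 2.5938, γ^t·E[r] = 2.334375, running G = 4.459375
t=2: π = [0.2227, 0.2227, 0.1445, 0.4102], E[r] = 2.6641, γ^t·E[r] = 2.157891, running G = 6.617266
t=3: π = [0.2168, 0.2319, 0.1431, 0.4082], E[r] = 2.6538, γ^t·E[r] = 1.934626, running G = 8.551892
t=4: π = [0.2169, 0.2340, 0.1429, 0.4063], E[r] = 2.6474, γ^t·E[r] = 1.736959, running G = 10.288851
t=5: π = [0.2171, 0.2343, 0.1429, 0.4058], E[r] = 2.6459, γ^t·E[r] = 1.562385, running G = 11.851236

G = 11.8512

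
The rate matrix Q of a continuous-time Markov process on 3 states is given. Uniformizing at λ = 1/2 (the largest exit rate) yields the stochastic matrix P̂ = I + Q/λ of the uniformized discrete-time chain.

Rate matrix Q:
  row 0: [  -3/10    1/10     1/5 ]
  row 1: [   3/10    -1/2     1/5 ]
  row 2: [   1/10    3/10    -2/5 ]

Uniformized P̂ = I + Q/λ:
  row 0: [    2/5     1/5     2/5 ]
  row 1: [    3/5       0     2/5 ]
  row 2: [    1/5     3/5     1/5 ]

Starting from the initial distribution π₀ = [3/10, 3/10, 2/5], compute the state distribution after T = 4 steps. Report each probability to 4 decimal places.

t=0: π = [0.3000, 0.3000, 0.4000]
t=1: π = [0.3800, 0.3000, 0.3200]
t=2: π = [0.3960, 0.2680, 0.3360]
t=3: π = [0.3864, 0.2808, 0.3328]
t=4: π = [0.3896, 0.2770, 0.3334]

π = [0.3896, 0.2770, 0.3334]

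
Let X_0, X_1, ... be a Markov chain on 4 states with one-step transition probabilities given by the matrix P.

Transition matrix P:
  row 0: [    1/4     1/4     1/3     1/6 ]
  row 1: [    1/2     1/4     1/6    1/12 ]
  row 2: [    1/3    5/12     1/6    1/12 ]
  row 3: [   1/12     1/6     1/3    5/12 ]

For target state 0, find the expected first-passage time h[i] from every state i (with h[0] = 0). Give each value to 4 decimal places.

h = [0.0000, 2.4000, 2.8000, 4.0000]

First-step conditioning: h[0] = 0; for i ≠ 0, h[i] = 1 + Σ_k P[i][k]·h[k].
  h[1] = 1 + 1/4·h[1] + 1/6·h[2] + 1/12·h[3]
  h[2] = 1 + 5/12·h[1] + 1/6·h[2] + 1/12·h[3]
  h[3] = 1 + 1/6·h[1] + 1/3·h[2] + 5/12·h[3]
Solving the 3×3 linear system over states ≠ 0 gives exactly h = [0, 12/5, 14/5, 4] (h[0] = 0 is the target).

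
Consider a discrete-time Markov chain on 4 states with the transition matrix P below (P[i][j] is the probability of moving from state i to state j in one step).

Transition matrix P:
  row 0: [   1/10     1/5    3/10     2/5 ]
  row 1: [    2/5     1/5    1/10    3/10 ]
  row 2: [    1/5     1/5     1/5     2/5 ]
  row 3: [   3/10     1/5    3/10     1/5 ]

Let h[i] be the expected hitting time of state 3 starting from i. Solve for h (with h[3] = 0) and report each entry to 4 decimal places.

h = [2.6316, 2.8947, 2.6316, 0.0000]

First-step conditioning: h[3] = 0; for i ≠ 3, h[i] = 1 + Σ_k P[i][k]·h[k].
  h[0] = 1 + 1/10·h[0] + 1/5·h[1] + 3/10·h[2]
  h[1] = 1 + 2/5·h[0] + 1/5·h[1] + 1/10·h[2]
  h[2] = 1 + 1/5·h[0] + 1/5·h[1] + 1/5·h[2]
Solving the 3×3 linear system over states ≠ 3 gives exactly h = [50/19, 55/19, 50/19, 0] (h[3] = 0 is the target).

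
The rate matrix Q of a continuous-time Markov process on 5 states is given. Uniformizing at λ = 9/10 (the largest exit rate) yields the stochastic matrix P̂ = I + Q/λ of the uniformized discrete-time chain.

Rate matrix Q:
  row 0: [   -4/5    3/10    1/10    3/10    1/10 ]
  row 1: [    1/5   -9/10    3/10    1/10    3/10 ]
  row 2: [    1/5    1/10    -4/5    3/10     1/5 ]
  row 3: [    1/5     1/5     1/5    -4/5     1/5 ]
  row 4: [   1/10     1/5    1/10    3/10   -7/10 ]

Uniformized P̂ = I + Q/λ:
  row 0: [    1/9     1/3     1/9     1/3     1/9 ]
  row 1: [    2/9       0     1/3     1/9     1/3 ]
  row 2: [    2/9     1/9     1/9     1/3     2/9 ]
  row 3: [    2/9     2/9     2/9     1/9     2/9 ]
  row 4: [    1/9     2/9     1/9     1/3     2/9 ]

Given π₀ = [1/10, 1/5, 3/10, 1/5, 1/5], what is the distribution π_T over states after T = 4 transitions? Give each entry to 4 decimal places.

t=0: π = [0.1000, 0.2000, 0.3000, 0.2000, 0.2000]
t=1: π = [0.1889, 0.1556, 0.1778, 0.2444, 0.2333]
t=2: π = [0.1753, 0.1889, 0.1728, 0.2444, 0.2185]
t=3: π = [0.1785, 0.1805, 0.1802, 0.2370, 0.2237]
t=4: π = [0.1775, 0.1819, 0.1776, 0.2405, 0.2225]

π = [0.1775, 0.1819, 0.1776, 0.2405, 0.2225]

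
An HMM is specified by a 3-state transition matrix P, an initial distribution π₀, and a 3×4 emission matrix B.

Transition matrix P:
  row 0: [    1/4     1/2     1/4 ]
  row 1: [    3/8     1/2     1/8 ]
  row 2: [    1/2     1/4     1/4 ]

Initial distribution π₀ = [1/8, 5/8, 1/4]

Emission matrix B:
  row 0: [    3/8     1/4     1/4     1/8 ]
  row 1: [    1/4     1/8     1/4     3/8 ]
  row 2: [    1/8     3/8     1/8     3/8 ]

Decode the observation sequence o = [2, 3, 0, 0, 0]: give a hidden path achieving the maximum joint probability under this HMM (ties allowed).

t=0: δ = [3.125e-02, 1.562e-01, 3.125e-02]  (obs o_0=2)
t=1: δ = [7.324e-03, 2.930e-02, 7.324e-03]  ψ = [1, 1, 1]  (obs o_1=3)
t=2: δ = [4.120e-03, 3.662e-03, 4.578e-04]  ψ = [1, 1, 1]  (obs o_2=0)
t=3: δ = [5.150e-04, 5.150e-04, 1.287e-04]  ψ = [1, 0, 0]  (obs o_3=0)
t=4: δ = [7.242e-05, 6.437e-05, 1.609e-05]  ψ = [1, 0, 0]  (obs o_4=0)
backtrack: best end state = 0; path = [1, 1, 0, 1, 0]

path = [1, 1, 0, 1, 0]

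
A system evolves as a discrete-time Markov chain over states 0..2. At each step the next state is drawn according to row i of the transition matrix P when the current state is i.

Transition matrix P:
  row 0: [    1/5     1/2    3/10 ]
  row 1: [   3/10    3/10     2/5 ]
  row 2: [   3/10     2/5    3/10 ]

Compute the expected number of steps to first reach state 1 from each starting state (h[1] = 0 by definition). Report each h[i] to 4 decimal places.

h = [2.1277, 0.0000, 2.3404]

First-step conditioning: h[1] = 0; for i ≠ 1, h[i] = 1 + Σ_k P[i][k]·h[k].
  h[0] = 1 + 1/5·h[0] + 3/10·h[2]
  h[2] = 1 + 3/10·h[0] + 3/10·h[2]
Solving the 2×2 linear system over states ≠ 1 gives exactly h = [100/47, 0, 110/47] (h[1] = 0 is the target).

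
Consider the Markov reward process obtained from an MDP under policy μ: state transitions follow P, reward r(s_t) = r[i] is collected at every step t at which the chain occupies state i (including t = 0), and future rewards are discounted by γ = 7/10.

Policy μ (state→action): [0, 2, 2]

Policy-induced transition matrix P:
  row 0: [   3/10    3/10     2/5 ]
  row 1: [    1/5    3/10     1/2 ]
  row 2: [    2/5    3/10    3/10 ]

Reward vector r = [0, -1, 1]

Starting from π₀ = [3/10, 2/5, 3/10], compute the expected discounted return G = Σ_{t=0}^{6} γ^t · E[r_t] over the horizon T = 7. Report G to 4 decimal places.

G = 0.0997

t=0: π = [0.3000, 0.4000, 0.3000], E[r] = -0.1000, γ^t·E[r] = -0.100000, running G = -0.100000
t=1: π = [0.2900, 0.3000, 0.4100], E[r] = 0.1100, γ^t·E[r] = 0.077000, running G = -0.023000
t=2: π = [0.3110, 0.3000, 0.3890], E[r] = 0.0890, γ^t·E[r] = 0.043610, running G = 0.020610
t=3: π = [0.3089, 0.3000, 0.3911], E[r] = 0.0911, γ^t·E[r] = 0.031247, running G = 0.051857
t=4: π = [0.3091, 0.3000, 0.3909], E[r] = 0.0909, γ^t·E[r] = 0.021823, running G = 0.073680
t=5: π = [0.3091, 0.3000, 0.3909], E[r] = 0.0909, γ^t·E[r] = 0.015279, running G = 0.088959
t=6: π = [0.3091, 0.3000, 0.3909], E[r] = 0.0909, γ^t·E[r] = 0.010695, running G = 0.099655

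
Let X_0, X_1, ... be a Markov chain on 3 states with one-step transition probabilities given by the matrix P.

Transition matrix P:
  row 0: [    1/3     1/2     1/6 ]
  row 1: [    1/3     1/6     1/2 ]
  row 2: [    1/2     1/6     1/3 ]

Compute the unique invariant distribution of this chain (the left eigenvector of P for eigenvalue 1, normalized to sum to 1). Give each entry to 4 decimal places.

π = [0.3864, 0.2955, 0.3182]

Balance equations π_j = Σ_i π_i·P[i][j]:
  π_0 = 1/3·π_0 + 1/3·π_1 + 1/2·π_2
  π_1 = 1/2·π_0 + 1/6·π_1 + 1/6·π_2
  normalize: π_0 + π_1 + π_2 = 1
Solving the linear system gives exactly π = [17/44, 13/44, 7/22].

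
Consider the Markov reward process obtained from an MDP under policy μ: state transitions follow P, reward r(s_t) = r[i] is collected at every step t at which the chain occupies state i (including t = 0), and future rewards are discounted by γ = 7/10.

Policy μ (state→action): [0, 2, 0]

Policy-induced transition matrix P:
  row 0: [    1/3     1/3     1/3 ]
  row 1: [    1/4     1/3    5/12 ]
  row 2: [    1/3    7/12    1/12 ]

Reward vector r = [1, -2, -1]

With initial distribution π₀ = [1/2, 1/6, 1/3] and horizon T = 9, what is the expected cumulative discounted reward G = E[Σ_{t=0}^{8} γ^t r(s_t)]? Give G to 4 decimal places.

G = -1.9194

t=0: π = [0.5000, 0.1667, 0.3333], E[r] = -0.1667, γ^t·E[r] = -0.166667, running G = -0.166667
t=1: π = [0.3194, 0.4167, 0.2639], E[r] = -0.7778, γ^t·E[r] = -0.544444, running G = -0.711111
t=2: π = [0.2986, 0.3993, 0.3021], E[r] = -0.8021, γ^t·E[r] = -0.393021, running G = -1.104132
t=3: π = [0.3001, 0.4089, 0.2911], E[r] = -0.8087, γ^t·E[r] = -0.277397, running G = -1.381529
t=4: π = [0.2993, 0.4061, 0.2946], E[r] = -0.8076, γ^t·E[r] = -0.193900, running G = -1.575429
t=5: π = [0.2995, 0.4070, 0.2935], E[r] = -0.8080, γ^t·E[r] = -0.135802, running G = -1.711232
t=6: π = [0.2994, 0.4067, 0.2939], E[r] = -0.8079, γ^t·E[r] = -0.095046, running G = -1.806278
t=7: π = [0.2994, 0.4068, 0.2938], E[r] = -0.8079, γ^t·E[r] = -0.066536, running G = -1.872813
t=8: π = [0.2994, 0.4068, 0.2938], E[r] = -0.8079, γ^t·E[r] = -0.046574, running G = -1.919387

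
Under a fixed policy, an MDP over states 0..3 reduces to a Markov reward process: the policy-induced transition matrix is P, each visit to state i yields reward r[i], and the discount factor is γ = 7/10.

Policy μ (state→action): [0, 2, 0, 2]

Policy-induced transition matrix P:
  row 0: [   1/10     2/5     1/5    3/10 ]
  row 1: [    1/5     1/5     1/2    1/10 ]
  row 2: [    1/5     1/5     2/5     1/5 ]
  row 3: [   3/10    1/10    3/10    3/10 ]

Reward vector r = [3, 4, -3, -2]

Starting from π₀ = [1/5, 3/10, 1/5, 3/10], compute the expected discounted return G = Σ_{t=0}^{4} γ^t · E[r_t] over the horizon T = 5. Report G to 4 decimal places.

G = 0.5256

t=0: π = [0.2000, 0.3000, 0.2000, 0.3000], E[r] = 0.6000, γ^t·E[r] = 0.600000, running G = 0.600000
t=1: π = [0.2100, 0.2100, 0.3600, 0.2200], E[r] = -0.0500, γ^t·E[r] = -0.035000, running G = 0.565000
t=2: π = [0.2010, 0.2200, 0.3570, 0.2220], E[r] = -0.0320, γ^t·E[r] = -0.015680, running G = 0.549320
t=3: π = [0.2021, 0.2180, 0.3596, 0.2203], E[r] = -0.0411, γ^t·E[r] = -0.014097, running G = 0.535223
t=4: π = [0.2018, 0.2184, 0.3594, 0.2204], E[r] = -0.0399, γ^t·E[r] = -0.009582, running G = 0.525640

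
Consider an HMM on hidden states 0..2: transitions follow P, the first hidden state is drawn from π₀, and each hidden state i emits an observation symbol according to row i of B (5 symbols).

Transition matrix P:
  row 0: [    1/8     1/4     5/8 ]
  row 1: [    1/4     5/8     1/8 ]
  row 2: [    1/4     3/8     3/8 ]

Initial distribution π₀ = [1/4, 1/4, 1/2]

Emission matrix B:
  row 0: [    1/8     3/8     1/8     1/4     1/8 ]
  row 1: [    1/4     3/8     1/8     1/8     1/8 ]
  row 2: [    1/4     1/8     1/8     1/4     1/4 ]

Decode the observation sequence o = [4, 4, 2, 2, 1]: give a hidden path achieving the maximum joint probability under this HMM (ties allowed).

t=0: δ = [3.125e-02, 3.125e-02, 1.250e-01]  (obs o_0=4)
t=1: δ = [3.906e-03, 5.859e-03, 1.172e-02]  ψ = [2, 2, 2]  (obs o_1=4)
t=2: δ = [3.662e-04, 5.493e-04, 5.493e-04]  ψ = [2, 2, 2]  (obs o_2=2)
t=3: δ = [1.717e-05, 4.292e-05, 2.861e-05]  ψ = [1, 1, 0]  (obs o_3=2)
t=4: δ = [4.023e-06, 1.006e-05, 1.341e-06]  ψ = [1, 1, 0]  (obs o_4=1)
backtrack: best end state = 1; path = [2, 2, 1, 1, 1]

path = [2, 2, 1, 1, 1]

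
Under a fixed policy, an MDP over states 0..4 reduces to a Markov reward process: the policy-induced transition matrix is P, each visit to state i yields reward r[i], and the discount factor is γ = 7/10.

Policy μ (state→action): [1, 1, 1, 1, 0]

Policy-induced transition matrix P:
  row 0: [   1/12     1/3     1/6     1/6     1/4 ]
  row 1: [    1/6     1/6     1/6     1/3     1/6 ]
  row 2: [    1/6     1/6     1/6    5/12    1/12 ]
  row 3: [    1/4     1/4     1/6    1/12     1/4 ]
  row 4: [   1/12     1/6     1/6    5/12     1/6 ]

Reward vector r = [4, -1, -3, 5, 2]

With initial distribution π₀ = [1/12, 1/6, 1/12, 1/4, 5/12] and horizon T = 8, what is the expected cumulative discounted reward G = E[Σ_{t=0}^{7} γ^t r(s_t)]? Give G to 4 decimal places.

t=0: π = [0.0833, 0.1667, 0.0833, 0.2500, 0.4167], E[r] = 2.0000, γ^t·E[r] = 2.000000, running G = 2.000000
t=1: π = [0.1458, 0.2014, 0.1667, 0.2986, 0.1875], E[r] = 1.7500, γ^t·E[r] = 1.225000, running G = 3.225000
t=2: π = [0.1638, 0.2159, 0.1667, 0.2639, 0.1898], E[r] = 1.6383, γ^t·E[r] = 0.802772, running G = 4.027772
t=3: π = [0.1592, 0.2160, 0.1667, 0.2698, 0.1884], E[r] = 1.6465, γ^t·E[r] = 0.564752, running G = 4.592524
t=4: π = [0.1602, 0.2157, 0.1667, 0.2689, 0.1885], E[r] = 1.6468, γ^t·E[r] = 0.395405, running G = 4.987929
t=5: π = [0.1600, 0.2158, 0.1667, 0.2690, 0.1885], E[r] = 1.6464, γ^t·E[r] = 0.276706, running G = 5.264636
t=6: π = [0.1600, 0.2158, 0.1667, 0.2690, 0.1885], E[r] = 1.6465, γ^t·E[r] = 0.193712, running G = 5.458347
t=7: π = [0.1600, 0.2158, 0.1667, 0.2690, 0.1885], E[r] = 1.6465, γ^t·E[r] = 0.135596, running G = 5.593943

G = 5.5939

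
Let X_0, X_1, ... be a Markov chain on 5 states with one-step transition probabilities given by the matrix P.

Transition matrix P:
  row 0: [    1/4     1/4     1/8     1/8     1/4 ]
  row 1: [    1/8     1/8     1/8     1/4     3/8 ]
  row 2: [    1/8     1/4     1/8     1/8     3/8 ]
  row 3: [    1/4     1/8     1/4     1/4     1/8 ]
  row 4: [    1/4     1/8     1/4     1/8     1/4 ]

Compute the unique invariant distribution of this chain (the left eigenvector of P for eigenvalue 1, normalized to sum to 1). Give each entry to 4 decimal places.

Balance equations π_j = Σ_i π_i·P[i][j]:
  π_0 = 1/4·π_0 + 1/8·π_1 + 1/8·π_2 + 1/4·π_3 + 1/4·π_4
  π_1 = 1/4·π_0 + 1/8·π_1 + 1/4·π_2 + 1/8·π_3 + 1/8·π_4
  π_2 = 1/8·π_0 + 1/8·π_1 + 1/8·π_2 + 1/4·π_3 + 1/4·π_4
  π_3 = 1/8·π_0 + 1/4·π_1 + 1/8·π_2 + 1/4·π_3 + 1/8·π_4
  normalize: π_0 + π_1 + π_2 + π_3 + π_4 = 1
Solving the linear system gives exactly π = [120/583, 101/583, 105/583, 684/4081, 1115/4081].

π = [0.2058, 0.1732, 0.1801, 0.1676, 0.2732]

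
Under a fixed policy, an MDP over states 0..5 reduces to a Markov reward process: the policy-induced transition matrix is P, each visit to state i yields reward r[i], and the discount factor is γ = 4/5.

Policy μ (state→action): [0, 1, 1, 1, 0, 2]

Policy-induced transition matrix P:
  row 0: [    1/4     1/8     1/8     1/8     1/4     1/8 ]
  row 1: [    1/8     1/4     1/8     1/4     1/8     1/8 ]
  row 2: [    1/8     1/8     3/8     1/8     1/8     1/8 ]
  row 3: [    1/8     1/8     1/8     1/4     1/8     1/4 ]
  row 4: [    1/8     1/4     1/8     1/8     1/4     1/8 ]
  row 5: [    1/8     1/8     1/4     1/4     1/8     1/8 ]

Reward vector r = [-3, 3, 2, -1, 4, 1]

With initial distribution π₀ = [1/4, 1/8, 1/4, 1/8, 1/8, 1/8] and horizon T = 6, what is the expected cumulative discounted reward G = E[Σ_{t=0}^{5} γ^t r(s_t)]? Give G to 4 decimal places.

G = 3.4994

t=0: π = [0.2500, 0.1250, 0.2500, 0.1250, 0.1250, 0.1250], E[r] = 0.6250, γ^t·E[r] = 0.625000, running G = 0.625000
t=1: π = [0.1563, 0.1563, 0.2031, 0.1719, 0.1719, 0.1406], E[r] = 1.0625, γ^t·E[r] = 0.850000, running G = 1.475000
t=2: π = [0.1445, 0.1660, 0.1934, 0.1836, 0.1660, 0.1465], E[r] = 1.0781, γ^t·E[r] = 0.690000, running G = 2.165000
t=3: π = [0.1431, 0.1665, 0.1917, 0.1870, 0.1638, 0.1479], E[r] = 1.0698, γ^t·E[r] = 0.547750, running G = 2.712750
t=4: π = [0.1429, 0.1663, 0.1914, 0.1877, 0.1634, 0.1484], E[r] = 1.0672, γ^t·E[r] = 0.437113, running G = 3.149863
t=5: π = [0.1429, 0.1662, 0.1914, 0.1878, 0.1633, 0.1485], E[r] = 1.0666, γ^t·E[r] = 0.349511, running G = 3.499374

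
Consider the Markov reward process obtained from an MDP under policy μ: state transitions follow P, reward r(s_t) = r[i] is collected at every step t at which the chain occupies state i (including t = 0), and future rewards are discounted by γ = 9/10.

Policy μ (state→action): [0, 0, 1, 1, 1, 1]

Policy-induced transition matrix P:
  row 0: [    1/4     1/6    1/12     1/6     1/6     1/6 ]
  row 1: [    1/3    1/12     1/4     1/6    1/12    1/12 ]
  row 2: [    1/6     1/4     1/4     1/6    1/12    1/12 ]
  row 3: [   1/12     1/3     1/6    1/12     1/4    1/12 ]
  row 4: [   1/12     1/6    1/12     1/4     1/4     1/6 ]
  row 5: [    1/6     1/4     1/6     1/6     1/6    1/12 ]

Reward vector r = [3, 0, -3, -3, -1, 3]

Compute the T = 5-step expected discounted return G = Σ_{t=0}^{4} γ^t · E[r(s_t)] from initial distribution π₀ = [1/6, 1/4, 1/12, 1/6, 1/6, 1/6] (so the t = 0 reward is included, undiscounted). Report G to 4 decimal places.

t=0: π = [0.1667, 0.2500, 0.0833, 0.1667, 0.1667, 0.1667], E[r] = 0.0833, γ^t·E[r] = 0.083333, running G = 0.083333
t=1: π = [0.1944, 0.1944, 0.1667, 0.1667, 0.1667, 0.1111], E[r] = -0.2500, γ^t·E[r] = -0.225000, running G = -0.141667
t=2: π = [0.1875, 0.2014, 0.1667, 0.1667, 0.1644, 0.1134], E[r] = -0.2616, γ^t·E[r] = -0.211875, running G = -0.353542
t=3: π = [0.1883, 0.2010, 0.1680, 0.1665, 0.1636, 0.1127], E[r] = -0.2643, γ^t·E[r] = -0.192656, running G = -0.546198
t=4: π = [0.1884, 0.2011, 0.1681, 0.1664, 0.1634, 0.1127], E[r] = -0.2640, γ^t·E[r] = -0.173190, running G = -0.719388

G = -0.7194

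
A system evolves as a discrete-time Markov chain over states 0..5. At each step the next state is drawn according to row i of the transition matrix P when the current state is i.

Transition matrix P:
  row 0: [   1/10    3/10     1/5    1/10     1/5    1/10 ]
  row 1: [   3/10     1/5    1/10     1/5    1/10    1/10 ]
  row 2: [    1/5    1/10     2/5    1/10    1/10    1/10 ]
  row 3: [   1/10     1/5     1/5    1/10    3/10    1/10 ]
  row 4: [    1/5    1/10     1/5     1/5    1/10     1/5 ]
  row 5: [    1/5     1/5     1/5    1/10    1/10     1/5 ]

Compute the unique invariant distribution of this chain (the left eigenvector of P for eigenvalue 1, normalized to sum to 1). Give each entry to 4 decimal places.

π = [0.1862, 0.1814, 0.2273, 0.1327, 0.1452, 0.1272]

Balance equations π_j = Σ_i π_i·P[i][j]:
  π_0 = 1/10·π_0 + 3/10·π_1 + 1/5·π_2 + 1/10·π_3 + 1/5·π_4 + 1/5·π_5
  π_1 = 3/10·π_0 + 1/5·π_1 + 1/10·π_2 + 1/5·π_3 + 1/10·π_4 + 1/5·π_5
  π_2 = 1/5·π_0 + 1/10·π_1 + 2/5·π_2 + 1/5·π_3 + 1/5·π_4 + 1/5·π_5
  π_3 = 1/10·π_0 + 1/5·π_1 + 1/10·π_2 + 1/10·π_3 + 1/5·π_4 + 1/10·π_5
  π_4 = 1/5·π_0 + 1/10·π_1 + 1/10·π_2 + 3/10·π_3 + 1/10·π_4 + 1/10·π_5
  normalize: π_0 + π_1 + π_2 + π_3 + π_4 + π_5 = 1
Solving the linear system gives exactly π = [15791/84785, 15378/84785, 19274/84785, 11247/84785, 397/2735, 348/2735].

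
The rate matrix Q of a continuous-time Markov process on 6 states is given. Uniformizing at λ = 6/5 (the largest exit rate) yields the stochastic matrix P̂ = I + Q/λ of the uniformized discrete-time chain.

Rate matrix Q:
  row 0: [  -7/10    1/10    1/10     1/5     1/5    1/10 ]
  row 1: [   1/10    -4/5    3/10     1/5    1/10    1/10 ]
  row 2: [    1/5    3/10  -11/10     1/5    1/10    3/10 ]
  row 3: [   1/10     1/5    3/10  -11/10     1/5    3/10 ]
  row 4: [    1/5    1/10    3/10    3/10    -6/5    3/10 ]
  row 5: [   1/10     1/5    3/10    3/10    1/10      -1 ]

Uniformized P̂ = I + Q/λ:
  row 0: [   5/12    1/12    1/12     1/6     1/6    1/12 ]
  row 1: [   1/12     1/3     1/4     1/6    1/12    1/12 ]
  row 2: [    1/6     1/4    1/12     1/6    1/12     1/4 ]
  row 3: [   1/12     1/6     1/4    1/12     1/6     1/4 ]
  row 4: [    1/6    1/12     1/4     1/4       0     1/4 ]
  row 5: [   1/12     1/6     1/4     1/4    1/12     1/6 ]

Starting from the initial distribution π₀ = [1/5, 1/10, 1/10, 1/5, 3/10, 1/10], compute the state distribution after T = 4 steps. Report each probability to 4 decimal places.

π = [0.1625, 0.1920, 0.1909, 0.1753, 0.1031, 0.1763]

t=0: π = [0.2000, 0.1000, 0.1000, 0.2000, 0.3000, 0.1000]
t=1: π = [0.1833, 0.1500, 0.2000, 0.1833, 0.0917, 0.1917]
t=2: π = [0.1688, 0.1854, 0.1861, 0.1750, 0.1063, 0.1785]
t=3: π = [0.1639, 0.1902, 0.1909, 0.1758, 0.1031, 0.1761]
t=4: π = [0.1625, 0.1920, 0.1909, 0.1753, 0.1031, 0.1763]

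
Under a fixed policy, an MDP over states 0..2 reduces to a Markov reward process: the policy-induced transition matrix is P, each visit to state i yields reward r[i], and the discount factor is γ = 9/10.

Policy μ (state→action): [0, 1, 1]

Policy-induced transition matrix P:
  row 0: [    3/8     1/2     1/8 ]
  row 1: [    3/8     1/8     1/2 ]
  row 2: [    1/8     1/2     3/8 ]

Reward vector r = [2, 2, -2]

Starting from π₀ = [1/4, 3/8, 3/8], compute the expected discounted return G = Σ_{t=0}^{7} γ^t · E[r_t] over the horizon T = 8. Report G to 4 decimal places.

t=0: π = [0.2500, 0.3750, 0.3750], E[r] = 0.5000, γ^t·E[r] = 0.500000, running G = 0.500000
t=1: π = [0.2813, 0.3594, 0.3594], E[r] = 0.5625, γ^t·E[r] = 0.506250, running G = 1.006250
t=2: π = [0.2852, 0.3652, 0.3496], E[r] = 0.6016, γ^t·E[r] = 0.487266, running G = 1.493516
t=3: π = [0.2876, 0.3630, 0.3494], E[r] = 0.6025, γ^t·E[r] = 0.439251, running G = 1.932767
t=4: π = [0.2877, 0.3639, 0.3485], E[r] = 0.6061, γ^t·E[r] = 0.397648, running G = 2.330415
t=5: π = [0.2879, 0.3636, 0.3486], E[r] = 0.6057, γ^t·E[r] = 0.357676, running G = 2.688092
t=6: π = [0.2879, 0.3637, 0.3485], E[r] = 0.6061, γ^t·E[r] = 0.322108, running G = 3.010200
t=7: π = [0.2879, 0.3636, 0.3485], E[r] = 0.6060, γ^t·E[r] = 0.289859, running G = 3.300059

G = 3.3001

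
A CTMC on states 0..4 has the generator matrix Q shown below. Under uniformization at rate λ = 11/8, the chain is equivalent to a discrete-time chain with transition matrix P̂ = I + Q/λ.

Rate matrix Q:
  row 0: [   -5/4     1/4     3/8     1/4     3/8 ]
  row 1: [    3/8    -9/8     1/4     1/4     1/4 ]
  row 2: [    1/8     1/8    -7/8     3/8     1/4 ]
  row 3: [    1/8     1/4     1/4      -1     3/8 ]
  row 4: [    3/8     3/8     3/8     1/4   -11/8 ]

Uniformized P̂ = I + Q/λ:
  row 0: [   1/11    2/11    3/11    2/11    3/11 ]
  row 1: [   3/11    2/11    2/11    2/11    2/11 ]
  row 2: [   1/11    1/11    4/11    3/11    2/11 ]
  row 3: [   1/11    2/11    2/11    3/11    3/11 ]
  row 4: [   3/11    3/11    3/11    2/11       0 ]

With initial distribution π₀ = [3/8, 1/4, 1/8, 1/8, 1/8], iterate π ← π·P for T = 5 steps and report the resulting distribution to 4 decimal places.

t=0: π = [0.3750, 0.2500, 0.1250, 0.1250, 0.1250]
t=1: π = [0.1591, 0.1818, 0.2500, 0.2045, 0.2045]
t=2: π = [0.1612, 0.1777, 0.2603, 0.2231, 0.1777]
t=3: π = [0.1555, 0.1743, 0.2600, 0.2258, 0.1844]
t=4: π = [0.1561, 0.1750, 0.2600, 0.2260, 0.1829]
t=5: π = [0.1560, 0.1748, 0.2599, 0.2260, 0.1833]

π = [0.1560, 0.1748, 0.2599, 0.2260, 0.1833]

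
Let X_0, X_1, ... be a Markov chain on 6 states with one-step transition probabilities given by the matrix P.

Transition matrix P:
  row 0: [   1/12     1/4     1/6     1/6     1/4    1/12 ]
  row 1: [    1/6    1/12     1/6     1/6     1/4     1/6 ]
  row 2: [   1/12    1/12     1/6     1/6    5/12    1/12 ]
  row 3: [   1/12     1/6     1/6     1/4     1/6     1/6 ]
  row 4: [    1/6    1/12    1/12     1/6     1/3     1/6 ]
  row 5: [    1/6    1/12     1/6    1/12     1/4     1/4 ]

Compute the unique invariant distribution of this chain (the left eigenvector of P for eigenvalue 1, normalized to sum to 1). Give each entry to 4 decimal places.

π = [0.1300, 0.1190, 0.1430, 0.1675, 0.2835, 0.1570]

Balance equations π_j = Σ_i π_i·P[i][j]:
  π_0 = 1/12·π_0 + 1/6·π_1 + 1/12·π_2 + 1/12·π_3 + 1/6·π_4 + 1/6·π_5
  π_1 = 1/4·π_0 + 1/12·π_1 + 1/12·π_2 + 1/6·π_3 + 1/12·π_4 + 1/12·π_5
  π_2 = 1/6·π_0 + 1/6·π_1 + 1/6·π_2 + 1/6·π_3 + 1/12·π_4 + 1/6·π_5
  π_3 = 1/6·π_0 + 1/6·π_1 + 1/6·π_2 + 1/4·π_3 + 1/6·π_4 + 1/12·π_5
  π_4 = 1/4·π_0 + 1/4·π_1 + 5/12·π_2 + 1/6·π_3 + 1/3·π_4 + 1/4·π_5
  normalize: π_0 + π_1 + π_2 + π_3 + π_4 + π_5 = 1
Solving the linear system gives exactly π = [3426/26363, 3136/26363, 3771/26363, 4417/26363, 7474/26363, 4139/26363].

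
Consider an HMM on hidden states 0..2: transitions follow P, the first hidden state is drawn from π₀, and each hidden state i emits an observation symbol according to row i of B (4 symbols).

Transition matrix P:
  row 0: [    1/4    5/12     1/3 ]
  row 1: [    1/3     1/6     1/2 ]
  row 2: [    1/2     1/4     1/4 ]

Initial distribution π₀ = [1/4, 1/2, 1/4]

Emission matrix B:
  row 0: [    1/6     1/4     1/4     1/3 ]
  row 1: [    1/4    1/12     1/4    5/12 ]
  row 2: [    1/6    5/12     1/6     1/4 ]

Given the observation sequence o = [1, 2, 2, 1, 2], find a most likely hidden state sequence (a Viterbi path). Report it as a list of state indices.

path = [2, 0, 1, 2, 0]

t=0: δ = [6.250e-02, 4.167e-02, 1.042e-01]  (obs o_0=1)
t=1: δ = [1.302e-02, 6.510e-03, 4.340e-03]  ψ = [2, 0, 2]  (obs o_1=2)
t=2: δ = [8.138e-04, 1.356e-03, 7.234e-04]  ψ = [0, 0, 0]  (obs o_2=2)
t=3: δ = [1.130e-04, 2.826e-05, 2.826e-04]  ψ = [1, 0, 1]  (obs o_3=1)
t=4: δ = [3.532e-05, 1.766e-05, 1.177e-05]  ψ = [2, 2, 2]  (obs o_4=2)
backtrack: best end state = 0; path = [2, 0, 1, 2, 0]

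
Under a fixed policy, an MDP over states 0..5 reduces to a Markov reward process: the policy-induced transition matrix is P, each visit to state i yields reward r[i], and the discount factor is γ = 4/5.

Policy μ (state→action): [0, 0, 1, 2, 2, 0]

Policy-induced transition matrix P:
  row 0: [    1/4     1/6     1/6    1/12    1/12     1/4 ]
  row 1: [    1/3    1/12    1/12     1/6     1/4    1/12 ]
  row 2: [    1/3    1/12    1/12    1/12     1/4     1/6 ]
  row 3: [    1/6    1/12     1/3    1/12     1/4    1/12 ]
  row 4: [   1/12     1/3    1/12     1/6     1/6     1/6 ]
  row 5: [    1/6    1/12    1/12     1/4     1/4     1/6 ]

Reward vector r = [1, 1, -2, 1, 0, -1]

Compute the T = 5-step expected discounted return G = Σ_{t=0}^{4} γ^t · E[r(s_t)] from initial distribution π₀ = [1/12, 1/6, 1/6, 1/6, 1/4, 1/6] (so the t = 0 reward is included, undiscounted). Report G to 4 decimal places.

G = 0.1093

t=0: π = [0.0833, 0.1667, 0.1667, 0.1667, 0.2500, 0.1667], E[r] = -0.0833, γ^t·E[r] = -0.083333, running G = -0.083333
t=1: π = [0.2083, 0.1528, 0.1319, 0.1458, 0.2153, 0.1458], E[r] = 0.0972, γ^t·E[r] = 0.077778, running G = -0.005556
t=2: π = [0.2135, 0.1545, 0.1372, 0.1383, 0.1973, 0.1591], E[r] = 0.0729, γ^t·E[r] = 0.046667, running G = 0.041111
t=3: π = [0.2166, 0.1505, 0.1357, 0.1392, 0.1980, 0.1601], E[r] = 0.0748, γ^t·E[r] = 0.038296, running G = 0.079407
t=4: π = [0.2159, 0.1509, 0.1362, 0.1390, 0.1974, 0.1606], E[r] = 0.0729, γ^t·E[r] = 0.029858, running G = 0.109266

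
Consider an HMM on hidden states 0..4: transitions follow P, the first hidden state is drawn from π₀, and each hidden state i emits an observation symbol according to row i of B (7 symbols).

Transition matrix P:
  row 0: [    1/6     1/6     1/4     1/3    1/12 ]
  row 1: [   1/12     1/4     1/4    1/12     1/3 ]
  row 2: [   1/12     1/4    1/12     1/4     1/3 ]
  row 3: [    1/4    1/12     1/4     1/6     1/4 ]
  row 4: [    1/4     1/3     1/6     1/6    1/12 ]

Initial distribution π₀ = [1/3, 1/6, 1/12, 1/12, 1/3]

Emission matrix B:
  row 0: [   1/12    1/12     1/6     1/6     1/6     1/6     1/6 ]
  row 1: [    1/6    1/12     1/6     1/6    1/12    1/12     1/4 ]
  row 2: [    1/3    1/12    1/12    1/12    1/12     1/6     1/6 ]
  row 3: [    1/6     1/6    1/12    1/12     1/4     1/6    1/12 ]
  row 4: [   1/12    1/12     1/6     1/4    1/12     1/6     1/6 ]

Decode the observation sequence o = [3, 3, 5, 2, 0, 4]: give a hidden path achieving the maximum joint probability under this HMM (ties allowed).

t=0: δ = [5.556e-02, 2.778e-02, 6.944e-03, 6.944e-03, 8.333e-02]  (obs o_0=3)
t=1: δ = [3.472e-03, 4.630e-03, 1.157e-03, 1.543e-03, 2.315e-03]  ψ = [4, 4, 0, 0, 1]  (obs o_1=3)
t=2: δ = [9.645e-05, 9.645e-05, 1.929e-04, 1.929e-04, 2.572e-04]  ψ = [0, 1, 1, 0, 1]  (obs o_2=5)
t=3: δ = [1.072e-05, 1.429e-05, 4.019e-06, 4.019e-06, 1.072e-05]  ψ = [4, 4, 3, 2, 2]  (obs o_3=2)
t=4: δ = [2.233e-07, 5.954e-07, 1.191e-06, 5.954e-07, 3.969e-07]  ψ = [4, 1, 1, 0, 1]  (obs o_4=0)
t=5: δ = [2.481e-08, 2.481e-08, 1.240e-08, 7.442e-08, 3.308e-08]  ψ = [3, 2, 1, 2, 2]  (obs o_5=4)
backtrack: best end state = 3; path = [4, 1, 4, 1, 2, 3]

path = [4, 1, 4, 1, 2, 3]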